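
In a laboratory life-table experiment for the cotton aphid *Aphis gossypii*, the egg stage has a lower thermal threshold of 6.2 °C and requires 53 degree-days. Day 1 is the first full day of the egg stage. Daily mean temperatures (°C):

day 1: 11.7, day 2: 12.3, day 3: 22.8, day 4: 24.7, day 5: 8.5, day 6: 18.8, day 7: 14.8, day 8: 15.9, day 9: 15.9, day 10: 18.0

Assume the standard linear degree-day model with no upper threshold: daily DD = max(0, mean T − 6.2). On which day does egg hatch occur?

day 6

Daily DD above 6.2 °C: 5.5, 6.1, 16.6, 18.5, 2.3, 12.6, 8.6, 9.7, 9.7, 11.8.
Cumulative: 5.5, 11.6, 28.2, 46.7, 49.0, 61.6, 70.2, 79.9, 89.6, 101.4.
The total first reaches 53 DD on day 6.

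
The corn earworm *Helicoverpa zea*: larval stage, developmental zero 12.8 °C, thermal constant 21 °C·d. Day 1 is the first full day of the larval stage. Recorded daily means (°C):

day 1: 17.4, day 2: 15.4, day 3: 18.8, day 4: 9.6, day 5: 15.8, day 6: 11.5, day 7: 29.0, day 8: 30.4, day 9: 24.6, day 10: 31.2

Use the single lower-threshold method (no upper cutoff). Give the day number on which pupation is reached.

Daily DD above 12.8 °C: 4.6, 2.6, 6.0, 0.0, 3.0, 0.0, 16.2, 17.6, 11.8, 18.4.
Cumulative: 4.6, 7.2, 13.2, 13.2, 16.2, 16.2, 32.4, 50.0, 61.8, 80.2.
The total first reaches 21 DD on day 7.

day 7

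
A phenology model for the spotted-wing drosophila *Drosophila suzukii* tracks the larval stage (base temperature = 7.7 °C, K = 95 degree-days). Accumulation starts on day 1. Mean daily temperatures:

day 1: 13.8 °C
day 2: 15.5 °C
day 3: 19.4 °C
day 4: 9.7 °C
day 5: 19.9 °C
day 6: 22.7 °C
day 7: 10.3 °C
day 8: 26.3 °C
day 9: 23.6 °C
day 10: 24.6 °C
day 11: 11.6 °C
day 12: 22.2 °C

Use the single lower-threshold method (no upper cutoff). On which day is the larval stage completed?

day 10

Daily DD above 7.7 °C: 6.1, 7.8, 11.7, 2.0, 12.2, 15.0, 2.6, 18.6, 15.9, 16.9, 3.9, 14.5.
Cumulative: 6.1, 13.9, 25.6, 27.6, 39.8, 54.8, 57.4, 76.0, 91.9, 108.8, 112.7, 127.2.
The total first reaches 95 DD on day 10.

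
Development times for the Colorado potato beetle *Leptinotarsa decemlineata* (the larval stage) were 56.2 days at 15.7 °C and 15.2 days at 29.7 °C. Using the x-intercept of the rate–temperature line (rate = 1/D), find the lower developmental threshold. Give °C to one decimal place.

Linear rate model ⇒ the product D·(T − T_b) is constant across temperatures.
56.2·(15.7 − T_b) = 15.2·(29.7 − T_b)
T_b = (56.2·15.7 − 15.2·29.7) / (56.2 − 15.2) = 430.90 / 41.0 = 10.510 °C ≈ 10.5 °C.

10.5 °C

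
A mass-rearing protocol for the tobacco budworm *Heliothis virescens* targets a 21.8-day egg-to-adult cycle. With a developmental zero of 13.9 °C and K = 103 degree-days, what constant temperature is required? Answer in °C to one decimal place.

Required daily accumulation = 103 / 21.8 = 4.725 DD/day.
T = T_base + 4.725 = 13.9 + 4.725 = 18.625 ≈ 18.6 °C.

18.6 °C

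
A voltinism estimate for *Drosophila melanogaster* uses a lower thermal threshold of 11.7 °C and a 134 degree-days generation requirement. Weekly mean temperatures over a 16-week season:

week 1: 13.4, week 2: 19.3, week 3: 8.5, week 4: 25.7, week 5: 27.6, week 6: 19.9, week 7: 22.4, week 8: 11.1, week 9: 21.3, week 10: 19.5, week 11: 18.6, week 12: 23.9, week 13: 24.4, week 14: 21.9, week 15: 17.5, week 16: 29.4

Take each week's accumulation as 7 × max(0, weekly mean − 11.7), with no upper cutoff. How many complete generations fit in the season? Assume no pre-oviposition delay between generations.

7 generations

Weekly DD (7 × max(0, T̄ − 11.7)): 11.9, 53.2, 0.0, 98.0, 111.3, 57.4, 74.9, 0.0, 67.2, 54.6, 48.3, 85.4, 88.9, 71.4, 40.6, 123.9.
Season total = 987.0 DD.
Complete generations = ⌊987.0 / 134⌋ = 7.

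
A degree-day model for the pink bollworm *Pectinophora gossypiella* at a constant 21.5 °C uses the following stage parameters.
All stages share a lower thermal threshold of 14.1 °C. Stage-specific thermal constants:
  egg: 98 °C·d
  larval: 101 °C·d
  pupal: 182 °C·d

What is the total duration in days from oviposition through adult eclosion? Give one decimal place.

Daily accumulation at 21.5 °C = 21.5 − 14.1 = 7.4 DD/day.
Total K = 98 + 101 + 182 = 381 DD.
Total duration = 381 / 7.4 = 51.486 ≈ 51.5 days.

51.5 days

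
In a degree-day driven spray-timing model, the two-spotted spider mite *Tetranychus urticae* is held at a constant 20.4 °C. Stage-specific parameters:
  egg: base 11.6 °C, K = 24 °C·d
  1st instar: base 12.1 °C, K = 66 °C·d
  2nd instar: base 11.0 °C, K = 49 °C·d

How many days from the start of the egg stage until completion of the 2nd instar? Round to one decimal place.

egg: 24 / (20.4 − 11.6) = 24 / 8.8 = 2.727 d.
1st instar: 66 / (20.4 − 12.1) = 66 / 8.3 = 7.952 d.
2nd instar: 49 / (20.4 − 11.0) = 49 / 9.4 = 5.213 d.
Sum = 15.892 ≈ 15.9 days.

15.9 days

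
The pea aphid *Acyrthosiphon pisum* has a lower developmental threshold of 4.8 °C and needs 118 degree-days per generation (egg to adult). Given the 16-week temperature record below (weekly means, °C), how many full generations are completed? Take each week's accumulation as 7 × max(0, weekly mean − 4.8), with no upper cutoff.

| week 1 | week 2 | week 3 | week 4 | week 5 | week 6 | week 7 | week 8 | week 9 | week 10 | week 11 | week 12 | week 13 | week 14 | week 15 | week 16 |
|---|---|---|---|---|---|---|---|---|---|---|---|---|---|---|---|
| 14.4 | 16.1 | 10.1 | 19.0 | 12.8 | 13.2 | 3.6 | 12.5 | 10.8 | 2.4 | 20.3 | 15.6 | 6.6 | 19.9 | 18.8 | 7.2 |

7 generations

Weekly DD (7 × max(0, T̄ − 4.8)): 67.2, 79.1, 37.1, 99.4, 56.0, 58.8, 0.0, 53.9, 42.0, 0.0, 108.5, 75.6, 12.6, 105.7, 98.0, 16.8.
Season total = 910.7 DD.
Complete generations = ⌊910.7 / 118⌋ = 7.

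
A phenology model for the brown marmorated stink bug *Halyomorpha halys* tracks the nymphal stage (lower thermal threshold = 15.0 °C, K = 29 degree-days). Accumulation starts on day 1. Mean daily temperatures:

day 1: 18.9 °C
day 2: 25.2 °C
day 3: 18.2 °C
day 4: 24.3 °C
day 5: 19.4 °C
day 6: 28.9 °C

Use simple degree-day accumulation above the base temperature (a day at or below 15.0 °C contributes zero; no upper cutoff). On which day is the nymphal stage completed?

day 5

Daily DD above 15.0 °C: 3.9, 10.2, 3.2, 9.3, 4.4, 13.9.
Cumulative: 3.9, 14.1, 17.3, 26.6, 31.0, 44.9.
The total first reaches 29 DD on day 5.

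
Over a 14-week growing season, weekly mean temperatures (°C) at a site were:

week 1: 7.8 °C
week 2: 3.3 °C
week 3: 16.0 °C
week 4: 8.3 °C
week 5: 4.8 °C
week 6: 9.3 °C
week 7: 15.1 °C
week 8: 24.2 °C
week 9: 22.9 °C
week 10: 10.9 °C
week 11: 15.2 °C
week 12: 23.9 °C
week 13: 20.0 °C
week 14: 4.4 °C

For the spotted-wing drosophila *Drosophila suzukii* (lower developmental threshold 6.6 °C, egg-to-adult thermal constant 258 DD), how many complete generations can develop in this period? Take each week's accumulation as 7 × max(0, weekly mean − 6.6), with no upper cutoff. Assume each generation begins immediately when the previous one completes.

2 generations

Weekly DD (7 × max(0, T̄ − 6.6)): 8.4, 0.0, 65.8, 11.9, 0.0, 18.9, 59.5, 123.2, 114.1, 30.1, 60.2, 121.1, 93.8, 0.0.
Season total = 707.0 DD.
Complete generations = ⌊707.0 / 258⌋ = 2.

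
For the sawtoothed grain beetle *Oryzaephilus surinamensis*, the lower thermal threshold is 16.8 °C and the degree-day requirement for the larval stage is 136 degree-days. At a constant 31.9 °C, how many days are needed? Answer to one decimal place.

9.0 days

Daily accumulation = 31.9 − 16.8 = 15.1 DD/day.
Duration = 136 / 15.1 = 9.007 ≈ 9.0 days.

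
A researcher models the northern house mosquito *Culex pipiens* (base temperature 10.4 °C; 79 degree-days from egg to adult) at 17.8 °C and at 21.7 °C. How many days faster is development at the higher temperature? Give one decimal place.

3.7 days

At 17.8 °C: 79 / (17.8 − 10.4) = 79 / 7.4 = 10.676 d.
At 21.7 °C: 79 / (21.7 − 10.4) = 79 / 11.3 = 6.991 d.
Difference = |10.676 − 6.991| = 3.685 ≈ 3.7 days.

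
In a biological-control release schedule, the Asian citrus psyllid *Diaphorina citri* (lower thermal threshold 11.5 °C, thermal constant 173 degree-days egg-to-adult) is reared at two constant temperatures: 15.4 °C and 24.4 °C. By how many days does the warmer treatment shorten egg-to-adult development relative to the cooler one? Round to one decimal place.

At 15.4 °C: 173 / (15.4 − 11.5) = 173 / 3.9 = 44.359 d.
At 24.4 °C: 173 / (24.4 − 11.5) = 173 / 12.9 = 13.411 d.
Difference = |44.359 − 13.411| = 30.948 ≈ 30.9 days.

30.9 days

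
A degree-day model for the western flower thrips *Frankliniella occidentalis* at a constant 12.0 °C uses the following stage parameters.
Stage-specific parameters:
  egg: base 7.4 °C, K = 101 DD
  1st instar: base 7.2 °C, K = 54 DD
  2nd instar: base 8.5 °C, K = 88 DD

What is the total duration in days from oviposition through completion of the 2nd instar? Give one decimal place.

58.3 days

egg: 101 / (12.0 − 7.4) = 101 / 4.6 = 21.957 d.
1st instar: 54 / (12.0 − 7.2) = 54 / 4.8 = 11.250 d.
2nd instar: 88 / (12.0 − 8.5) = 88 / 3.5 = 25.143 d.
Sum = 58.349 ≈ 58.3 days.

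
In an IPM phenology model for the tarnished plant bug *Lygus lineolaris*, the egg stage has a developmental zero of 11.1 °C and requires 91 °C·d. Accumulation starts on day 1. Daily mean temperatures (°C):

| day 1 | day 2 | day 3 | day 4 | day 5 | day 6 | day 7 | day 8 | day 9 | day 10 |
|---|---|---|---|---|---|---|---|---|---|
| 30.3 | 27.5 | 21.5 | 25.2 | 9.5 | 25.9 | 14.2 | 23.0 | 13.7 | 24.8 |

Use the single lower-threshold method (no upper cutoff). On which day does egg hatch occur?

day 9

Daily DD above 11.1 °C: 19.2, 16.4, 10.4, 14.1, 0.0, 14.8, 3.1, 11.9, 2.6, 13.7.
Cumulative: 19.2, 35.6, 46.0, 60.1, 60.1, 74.9, 78.0, 89.9, 92.5, 106.2.
The total first reaches 91 DD on day 9.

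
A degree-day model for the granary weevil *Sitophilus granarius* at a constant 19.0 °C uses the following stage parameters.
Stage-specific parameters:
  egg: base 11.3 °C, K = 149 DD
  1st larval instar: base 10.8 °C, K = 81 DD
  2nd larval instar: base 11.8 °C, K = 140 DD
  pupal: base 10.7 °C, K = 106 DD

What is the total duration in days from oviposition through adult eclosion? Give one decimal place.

egg: 149 / (19.0 − 11.3) = 149 / 7.7 = 19.351 d.
1st larval instar: 81 / (19.0 − 10.8) = 81 / 8.2 = 9.878 d.
2nd larval instar: 140 / (19.0 − 11.8) = 140 / 7.2 = 19.444 d.
pupal: 106 / (19.0 − 10.7) = 106 / 8.3 = 12.771 d.
Sum = 61.444 ≈ 61.4 days.

61.4 days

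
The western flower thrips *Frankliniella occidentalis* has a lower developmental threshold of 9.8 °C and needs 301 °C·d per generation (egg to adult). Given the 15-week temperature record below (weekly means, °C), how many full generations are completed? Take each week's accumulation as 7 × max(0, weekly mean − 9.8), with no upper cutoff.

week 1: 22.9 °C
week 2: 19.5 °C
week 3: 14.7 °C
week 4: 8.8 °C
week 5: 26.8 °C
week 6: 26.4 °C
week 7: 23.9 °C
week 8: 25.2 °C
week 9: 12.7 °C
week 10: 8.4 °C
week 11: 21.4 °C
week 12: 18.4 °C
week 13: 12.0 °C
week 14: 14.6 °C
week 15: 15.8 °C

Weekly DD (7 × max(0, T̄ − 9.8)): 91.7, 67.9, 34.3, 0.0, 119.0, 116.2, 98.7, 107.8, 20.3, 0.0, 81.2, 60.2, 15.4, 33.6, 42.0.
Season total = 888.3 DD.
Complete generations = ⌊888.3 / 301⌋ = 2.

2 generations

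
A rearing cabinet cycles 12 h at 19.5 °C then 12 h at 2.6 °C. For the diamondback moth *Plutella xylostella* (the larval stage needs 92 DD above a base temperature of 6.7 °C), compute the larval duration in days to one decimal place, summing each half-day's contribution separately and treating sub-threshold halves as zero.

Day half: max(0, 19.5 − 6.7) × 0.5 = 12.8 × 0.5 = 6.40 DD.
Night half: max(0, 2.6 − 6.7) × 0.5 = 0.0 × 0.5 = 0.00 DD.
Per 24 h: 6.40 DD/day.
Duration = 92 / 6.40 = 14.375 ≈ 14.4 days.

14.4 days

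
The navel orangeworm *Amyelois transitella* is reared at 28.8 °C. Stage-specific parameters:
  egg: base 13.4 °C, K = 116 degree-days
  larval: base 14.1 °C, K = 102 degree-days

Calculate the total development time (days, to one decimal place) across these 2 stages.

14.5 days

egg: 116 / (28.8 − 13.4) = 116 / 15.4 = 7.532 d.
larval: 102 / (28.8 − 14.1) = 102 / 14.7 = 6.939 d.
Sum = 14.471 ≈ 14.5 days.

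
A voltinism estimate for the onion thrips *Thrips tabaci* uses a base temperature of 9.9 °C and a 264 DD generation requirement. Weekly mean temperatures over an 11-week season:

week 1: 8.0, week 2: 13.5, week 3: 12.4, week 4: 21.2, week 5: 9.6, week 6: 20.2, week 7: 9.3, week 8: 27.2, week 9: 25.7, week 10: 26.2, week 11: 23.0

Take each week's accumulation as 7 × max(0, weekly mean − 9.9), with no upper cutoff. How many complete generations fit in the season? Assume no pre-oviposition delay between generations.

Weekly DD (7 × max(0, T̄ − 9.9)): 0.0, 25.2, 17.5, 79.1, 0.0, 72.1, 0.0, 121.1, 110.6, 114.1, 91.7.
Season total = 631.4 DD.
Complete generations = ⌊631.4 / 264⌋ = 2.

2 generations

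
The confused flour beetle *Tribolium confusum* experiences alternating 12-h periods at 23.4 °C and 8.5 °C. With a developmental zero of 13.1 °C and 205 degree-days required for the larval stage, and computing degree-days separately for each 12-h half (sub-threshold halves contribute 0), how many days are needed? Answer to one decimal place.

39.8 days

Day half: max(0, 23.4 − 13.1) × 0.5 = 10.3 × 0.5 = 5.15 DD.
Night half: max(0, 8.5 − 13.1) × 0.5 = 0.0 × 0.5 = 0.00 DD.
Per 24 h: 5.15 DD/day.
Duration = 205 / 5.15 = 39.806 ≈ 39.8 days.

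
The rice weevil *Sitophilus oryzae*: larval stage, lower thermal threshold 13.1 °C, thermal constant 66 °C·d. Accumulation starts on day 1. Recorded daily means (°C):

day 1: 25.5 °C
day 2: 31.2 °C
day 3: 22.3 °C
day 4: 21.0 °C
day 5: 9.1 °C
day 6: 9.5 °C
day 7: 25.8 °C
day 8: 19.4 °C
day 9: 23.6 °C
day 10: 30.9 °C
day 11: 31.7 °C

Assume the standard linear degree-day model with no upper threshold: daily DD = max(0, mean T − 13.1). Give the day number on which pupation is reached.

Daily DD above 13.1 °C: 12.4, 18.1, 9.2, 7.9, 0.0, 0.0, 12.7, 6.3, 10.5, 17.8, 18.6.
Cumulative: 12.4, 30.5, 39.7, 47.6, 47.6, 47.6, 60.3, 66.6, 77.1, 94.9, 113.5.
The total first reaches 66 DD on day 8.

day 8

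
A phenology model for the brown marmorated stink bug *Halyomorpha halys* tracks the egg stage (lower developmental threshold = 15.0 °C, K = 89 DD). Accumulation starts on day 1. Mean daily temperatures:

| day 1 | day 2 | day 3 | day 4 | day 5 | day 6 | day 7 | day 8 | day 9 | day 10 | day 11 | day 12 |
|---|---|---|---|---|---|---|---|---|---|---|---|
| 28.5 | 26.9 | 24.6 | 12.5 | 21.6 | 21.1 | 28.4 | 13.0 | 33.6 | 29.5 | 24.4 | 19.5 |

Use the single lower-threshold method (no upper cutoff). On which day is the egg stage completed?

day 10

Daily DD above 15.0 °C: 13.5, 11.9, 9.6, 0.0, 6.6, 6.1, 13.4, 0.0, 18.6, 14.5, 9.4, 4.5.
Cumulative: 13.5, 25.4, 35.0, 35.0, 41.6, 47.7, 61.1, 61.1, 79.7, 94.2, 103.6, 108.1.
The total first reaches 89 DD on day 10.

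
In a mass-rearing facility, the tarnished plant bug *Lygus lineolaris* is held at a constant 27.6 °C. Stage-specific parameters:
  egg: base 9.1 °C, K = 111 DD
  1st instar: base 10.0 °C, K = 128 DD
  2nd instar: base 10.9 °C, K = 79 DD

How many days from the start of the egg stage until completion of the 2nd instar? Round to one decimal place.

18.0 days

egg: 111 / (27.6 − 9.1) = 111 / 18.5 = 6.000 d.
1st instar: 128 / (27.6 − 10.0) = 128 / 17.6 = 7.273 d.
2nd instar: 79 / (27.6 − 10.9) = 79 / 16.7 = 4.731 d.
Sum = 18.003 ≈ 18.0 days.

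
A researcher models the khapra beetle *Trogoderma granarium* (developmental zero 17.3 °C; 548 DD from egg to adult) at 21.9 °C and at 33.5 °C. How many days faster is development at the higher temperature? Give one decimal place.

85.3 days

At 21.9 °C: 548 / (21.9 − 17.3) = 548 / 4.6 = 119.130 d.
At 33.5 °C: 548 / (33.5 − 17.3) = 548 / 16.2 = 33.827 d.
Difference = |119.130 − 33.827| = 85.303 ≈ 85.3 days.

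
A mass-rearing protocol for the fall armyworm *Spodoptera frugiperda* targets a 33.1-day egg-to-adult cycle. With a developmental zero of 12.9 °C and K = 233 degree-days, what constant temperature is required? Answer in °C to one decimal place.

Required daily accumulation = 233 / 33.1 = 7.039 DD/day.
T = T_base + 7.039 = 12.9 + 7.039 = 19.939 ≈ 19.9 °C.

19.9 °C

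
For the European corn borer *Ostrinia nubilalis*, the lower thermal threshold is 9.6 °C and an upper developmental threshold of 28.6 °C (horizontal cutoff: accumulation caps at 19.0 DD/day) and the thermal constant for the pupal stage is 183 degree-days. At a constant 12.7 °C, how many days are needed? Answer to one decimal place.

Daily accumulation = 12.7 − 9.6 = 3.1 DD/day.
Duration = 183 / 3.1 = 59.032 ≈ 59.0 days.

59.0 days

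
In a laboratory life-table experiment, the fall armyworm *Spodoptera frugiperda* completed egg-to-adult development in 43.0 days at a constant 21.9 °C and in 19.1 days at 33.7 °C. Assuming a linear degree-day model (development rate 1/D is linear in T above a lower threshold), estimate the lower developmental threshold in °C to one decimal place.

12.5 °C

Linear rate model ⇒ the product D·(T − T_b) is constant across temperatures.
43.0·(21.9 − T_b) = 19.1·(33.7 − T_b)
T_b = (43.0·21.9 − 19.1·33.7) / (43.0 − 19.1) = 298.03 / 23.9 = 12.470 °C ≈ 12.5 °C.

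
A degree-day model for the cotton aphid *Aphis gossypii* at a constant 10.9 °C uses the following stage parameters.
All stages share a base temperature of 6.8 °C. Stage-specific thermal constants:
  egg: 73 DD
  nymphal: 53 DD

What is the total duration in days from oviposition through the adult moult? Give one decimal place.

30.7 days

Daily accumulation at 10.9 °C = 10.9 − 6.8 = 4.1 DD/day.
Total K = 73 + 53 = 126 DD.
Total duration = 126 / 4.1 = 30.732 ≈ 30.7 days.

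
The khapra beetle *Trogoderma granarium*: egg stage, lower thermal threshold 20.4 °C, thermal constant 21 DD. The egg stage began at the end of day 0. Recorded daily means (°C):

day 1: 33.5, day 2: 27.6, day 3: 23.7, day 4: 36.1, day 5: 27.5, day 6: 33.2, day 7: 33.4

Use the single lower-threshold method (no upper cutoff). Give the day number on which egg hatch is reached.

day 3

Daily DD above 20.4 °C: 13.1, 7.2, 3.3, 15.7, 7.1, 12.8, 13.0.
Cumulative: 13.1, 20.3, 23.6, 39.3, 46.4, 59.2, 72.2.
The total first reaches 21 DD on day 3.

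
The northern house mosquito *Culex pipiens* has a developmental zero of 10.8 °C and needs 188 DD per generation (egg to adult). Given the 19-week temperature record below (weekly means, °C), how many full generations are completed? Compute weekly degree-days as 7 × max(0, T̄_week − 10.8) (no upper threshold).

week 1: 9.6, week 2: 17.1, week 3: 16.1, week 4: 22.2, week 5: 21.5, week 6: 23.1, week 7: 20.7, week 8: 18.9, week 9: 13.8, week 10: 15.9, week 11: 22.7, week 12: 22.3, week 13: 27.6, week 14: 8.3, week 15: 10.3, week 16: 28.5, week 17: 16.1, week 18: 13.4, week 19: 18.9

5 generations

Weekly DD (7 × max(0, T̄ − 10.8)): 0.0, 44.1, 37.1, 79.8, 74.9, 86.1, 69.3, 56.7, 21.0, 35.7, 83.3, 80.5, 117.6, 0.0, 0.0, 123.9, 37.1, 18.2, 56.7.
Season total = 1022.0 DD.
Complete generations = ⌊1022.0 / 188⌋ = 5.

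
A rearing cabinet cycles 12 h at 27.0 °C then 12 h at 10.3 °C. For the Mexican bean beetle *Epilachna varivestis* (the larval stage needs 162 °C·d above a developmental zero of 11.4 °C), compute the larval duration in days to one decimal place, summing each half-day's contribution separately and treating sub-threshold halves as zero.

20.8 days

Day half: max(0, 27.0 − 11.4) × 0.5 = 15.6 × 0.5 = 7.80 DD.
Night half: max(0, 10.3 − 11.4) × 0.5 = 0.0 × 0.5 = 0.00 DD.
Per 24 h: 7.80 DD/day.
Duration = 162 / 7.80 = 20.769 ≈ 20.8 days.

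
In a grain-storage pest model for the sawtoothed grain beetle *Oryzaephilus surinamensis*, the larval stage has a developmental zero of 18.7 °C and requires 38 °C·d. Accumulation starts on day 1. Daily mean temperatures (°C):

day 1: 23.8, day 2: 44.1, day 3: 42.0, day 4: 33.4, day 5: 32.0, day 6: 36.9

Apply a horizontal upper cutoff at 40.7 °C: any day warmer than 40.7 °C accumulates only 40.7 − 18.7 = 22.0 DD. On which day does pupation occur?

Daily DD above 18.7 °C (capped at 22.0): 5.1, 22.0, 22.0, 14.7, 13.3, 18.2.
Cumulative: 5.1, 27.1, 49.1, 63.8, 77.1, 95.3.
The total first reaches 38 DD on day 3.

day 3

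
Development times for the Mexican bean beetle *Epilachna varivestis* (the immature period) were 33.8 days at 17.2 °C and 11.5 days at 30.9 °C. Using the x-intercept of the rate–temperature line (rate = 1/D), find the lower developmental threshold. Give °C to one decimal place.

Under the model K = D·(T − T_b), so D₁·(T₁ − T_b) = D₂·(T₂ − T_b).
33.8·(17.2 − T_b) = 11.5·(30.9 − T_b)
T_b = (33.8·17.2 − 11.5·30.9) / (33.8 − 11.5) = 226.01 / 22.3 = 10.135 °C ≈ 10.1 °C.

10.1 °C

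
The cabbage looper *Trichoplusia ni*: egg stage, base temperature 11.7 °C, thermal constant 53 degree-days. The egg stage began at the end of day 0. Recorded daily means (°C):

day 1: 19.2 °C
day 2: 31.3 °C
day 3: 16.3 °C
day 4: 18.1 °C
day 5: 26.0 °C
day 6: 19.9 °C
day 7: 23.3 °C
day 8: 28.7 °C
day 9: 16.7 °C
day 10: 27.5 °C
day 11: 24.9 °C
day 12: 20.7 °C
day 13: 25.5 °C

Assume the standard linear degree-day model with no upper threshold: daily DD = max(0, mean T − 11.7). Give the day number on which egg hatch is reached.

Daily DD above 11.7 °C: 7.5, 19.6, 4.6, 6.4, 14.3, 8.2, 11.6, 17.0, 5.0, 15.8, 13.2, 9.0, 13.8.
Cumulative: 7.5, 27.1, 31.7, 38.1, 52.4, 60.6, 72.2, 89.2, 94.2, 110.0, 123.2, 132.2, 146.0.
The total first reaches 53 DD on day 6.

day 6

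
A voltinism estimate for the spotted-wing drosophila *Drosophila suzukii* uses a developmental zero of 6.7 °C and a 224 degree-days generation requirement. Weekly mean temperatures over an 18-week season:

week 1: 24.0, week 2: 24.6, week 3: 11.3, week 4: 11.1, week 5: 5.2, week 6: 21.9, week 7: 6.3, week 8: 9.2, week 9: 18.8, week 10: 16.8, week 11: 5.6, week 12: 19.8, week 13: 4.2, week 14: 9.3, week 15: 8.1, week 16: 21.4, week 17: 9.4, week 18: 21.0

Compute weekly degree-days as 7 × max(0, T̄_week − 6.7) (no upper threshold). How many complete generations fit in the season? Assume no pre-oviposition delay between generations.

4 generations

Weekly DD (7 × max(0, T̄ − 6.7)): 121.1, 125.3, 32.2, 30.8, 0.0, 106.4, 0.0, 17.5, 84.7, 70.7, 0.0, 91.7, 0.0, 18.2, 9.8, 102.9, 18.9, 100.1.
Season total = 930.3 DD.
Complete generations = ⌊930.3 / 224⌋ = 4.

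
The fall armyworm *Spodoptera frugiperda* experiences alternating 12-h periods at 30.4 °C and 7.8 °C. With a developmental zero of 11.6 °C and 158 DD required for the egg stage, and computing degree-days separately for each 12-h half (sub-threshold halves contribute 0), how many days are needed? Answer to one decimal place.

Day half: max(0, 30.4 − 11.6) × 0.5 = 18.8 × 0.5 = 9.40 DD.
Night half: max(0, 7.8 − 11.6) × 0.5 = 0.0 × 0.5 = 0.00 DD.
Per 24 h: 9.40 DD/day.
Duration = 158 / 9.40 = 16.809 ≈ 16.8 days.

16.8 days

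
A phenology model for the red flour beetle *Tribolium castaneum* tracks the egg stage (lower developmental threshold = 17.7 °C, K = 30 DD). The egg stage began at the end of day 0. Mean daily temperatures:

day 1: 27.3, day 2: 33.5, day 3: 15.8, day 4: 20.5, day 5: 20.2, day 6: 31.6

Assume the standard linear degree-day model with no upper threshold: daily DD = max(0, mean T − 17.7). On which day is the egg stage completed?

day 5

Daily DD above 17.7 °C: 9.6, 15.8, 0.0, 2.8, 2.5, 13.9.
Cumulative: 9.6, 25.4, 25.4, 28.2, 30.7, 44.6.
The total first reaches 30 DD on day 5.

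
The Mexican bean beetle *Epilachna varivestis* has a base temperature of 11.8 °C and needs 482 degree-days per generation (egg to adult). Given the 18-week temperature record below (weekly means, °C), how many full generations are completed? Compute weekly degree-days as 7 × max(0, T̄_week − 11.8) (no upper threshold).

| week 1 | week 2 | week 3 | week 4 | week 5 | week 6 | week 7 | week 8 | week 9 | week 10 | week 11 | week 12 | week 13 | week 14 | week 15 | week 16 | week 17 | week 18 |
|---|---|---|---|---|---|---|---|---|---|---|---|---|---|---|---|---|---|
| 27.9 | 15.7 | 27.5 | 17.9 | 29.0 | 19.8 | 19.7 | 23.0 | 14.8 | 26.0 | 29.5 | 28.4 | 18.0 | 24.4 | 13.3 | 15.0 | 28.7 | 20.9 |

Weekly DD (7 × max(0, T̄ − 11.8)): 112.7, 27.3, 109.9, 42.7, 120.4, 56.0, 55.3, 78.4, 21.0, 99.4, 123.9, 116.2, 43.4, 88.2, 10.5, 22.4, 118.3, 63.7.
Season total = 1309.7 DD.
Complete generations = ⌊1309.7 / 482⌋ = 2.

2 generations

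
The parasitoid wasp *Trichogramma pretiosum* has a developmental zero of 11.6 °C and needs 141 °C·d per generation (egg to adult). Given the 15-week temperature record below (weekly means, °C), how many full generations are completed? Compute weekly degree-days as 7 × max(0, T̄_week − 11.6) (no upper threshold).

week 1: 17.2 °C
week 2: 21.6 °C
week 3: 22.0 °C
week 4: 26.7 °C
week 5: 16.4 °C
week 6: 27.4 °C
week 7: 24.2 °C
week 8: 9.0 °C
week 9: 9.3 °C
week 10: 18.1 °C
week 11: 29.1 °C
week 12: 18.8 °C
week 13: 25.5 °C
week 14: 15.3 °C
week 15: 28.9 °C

6 generations

Weekly DD (7 × max(0, T̄ − 11.6)): 39.2, 70.0, 72.8, 105.7, 33.6, 110.6, 88.2, 0.0, 0.0, 45.5, 122.5, 50.4, 97.3, 25.9, 121.1.
Season total = 982.8 DD.
Complete generations = ⌊982.8 / 141⌋ = 6.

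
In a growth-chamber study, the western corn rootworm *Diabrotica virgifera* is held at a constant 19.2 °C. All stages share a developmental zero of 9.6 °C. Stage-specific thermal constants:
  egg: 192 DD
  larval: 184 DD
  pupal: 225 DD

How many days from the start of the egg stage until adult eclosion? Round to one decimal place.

62.6 days

Daily accumulation at 19.2 °C = 19.2 − 9.6 = 9.6 DD/day.
Total K = 192 + 184 + 225 = 601 DD.
Total duration = 601 / 9.6 = 62.604 ≈ 62.6 days.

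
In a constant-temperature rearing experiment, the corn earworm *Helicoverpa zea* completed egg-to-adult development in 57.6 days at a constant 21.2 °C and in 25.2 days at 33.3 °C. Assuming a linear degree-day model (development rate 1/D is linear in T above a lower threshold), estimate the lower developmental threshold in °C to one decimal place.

11.8 °C

Linear rate model ⇒ the product D·(T − T_b) is constant across temperatures.
57.6·(21.2 − T_b) = 25.2·(33.3 − T_b)
T_b = (57.6·21.2 − 25.2·33.3) / (57.6 − 25.2) = 381.96 / 32.4 = 11.789 °C ≈ 11.8 °C.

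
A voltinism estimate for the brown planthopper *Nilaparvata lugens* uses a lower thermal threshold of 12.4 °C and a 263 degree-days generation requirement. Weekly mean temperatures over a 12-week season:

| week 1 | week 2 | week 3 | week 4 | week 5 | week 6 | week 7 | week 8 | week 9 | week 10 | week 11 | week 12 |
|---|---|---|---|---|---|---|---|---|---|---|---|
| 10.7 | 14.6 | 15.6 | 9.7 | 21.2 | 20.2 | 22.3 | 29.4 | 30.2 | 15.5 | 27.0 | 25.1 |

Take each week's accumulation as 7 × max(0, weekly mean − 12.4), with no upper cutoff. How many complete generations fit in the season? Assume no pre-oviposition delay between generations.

2 generations

Weekly DD (7 × max(0, T̄ − 12.4)): 0.0, 15.4, 22.4, 0.0, 61.6, 54.6, 69.3, 119.0, 124.6, 21.7, 102.2, 88.9.
Season total = 679.7 DD.
Complete generations = ⌊679.7 / 263⌋ = 2.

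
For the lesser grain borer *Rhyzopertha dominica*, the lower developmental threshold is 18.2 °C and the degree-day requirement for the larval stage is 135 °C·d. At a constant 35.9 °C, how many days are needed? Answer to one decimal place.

Daily accumulation = 35.9 − 18.2 = 17.7 DD/day.
Duration = 135 / 17.7 = 7.627 ≈ 7.6 days.

7.6 days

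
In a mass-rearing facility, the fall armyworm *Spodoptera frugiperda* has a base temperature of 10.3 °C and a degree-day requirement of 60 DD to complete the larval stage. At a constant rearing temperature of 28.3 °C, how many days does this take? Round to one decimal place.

Daily accumulation = 28.3 − 10.3 = 18.0 DD/day.
Duration = 60 / 18.0 = 3.333 ≈ 3.3 days.

3.3 days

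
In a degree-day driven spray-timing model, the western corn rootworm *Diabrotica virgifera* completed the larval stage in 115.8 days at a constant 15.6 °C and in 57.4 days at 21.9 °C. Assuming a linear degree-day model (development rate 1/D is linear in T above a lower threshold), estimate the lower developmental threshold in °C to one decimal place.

9.4 °C

Under the model K = D·(T − T_b), so D₁·(T₁ − T_b) = D₂·(T₂ − T_b).
115.8·(15.6 − T_b) = 57.4·(21.9 − T_b)
T_b = (115.8·15.6 − 57.4·21.9) / (115.8 − 57.4) = 549.42 / 58.4 = 9.408 °C ≈ 9.4 °C.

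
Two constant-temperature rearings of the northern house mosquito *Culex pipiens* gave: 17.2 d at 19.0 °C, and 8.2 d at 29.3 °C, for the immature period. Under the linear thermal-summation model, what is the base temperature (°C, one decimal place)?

Equal thermal constants: D₁(T₁ − T_b) = D₂(T₂ − T_b).
17.2·(19.0 − T_b) = 8.2·(29.3 − T_b)
T_b = (17.2·19.0 − 8.2·29.3) / (17.2 − 8.2) = 86.54 / 9.0 = 9.616 °C ≈ 9.6 °C.

9.6 °C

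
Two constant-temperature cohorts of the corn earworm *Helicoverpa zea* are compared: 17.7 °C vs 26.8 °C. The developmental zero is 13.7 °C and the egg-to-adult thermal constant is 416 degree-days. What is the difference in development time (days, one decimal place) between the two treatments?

At 17.7 °C: 416 / (17.7 − 13.7) = 416 / 4.0 = 104.000 d.
At 26.8 °C: 416 / (26.8 − 13.7) = 416 / 13.1 = 31.756 d.
Difference = |104.000 − 31.756| = 72.244 ≈ 72.2 days.

72.2 days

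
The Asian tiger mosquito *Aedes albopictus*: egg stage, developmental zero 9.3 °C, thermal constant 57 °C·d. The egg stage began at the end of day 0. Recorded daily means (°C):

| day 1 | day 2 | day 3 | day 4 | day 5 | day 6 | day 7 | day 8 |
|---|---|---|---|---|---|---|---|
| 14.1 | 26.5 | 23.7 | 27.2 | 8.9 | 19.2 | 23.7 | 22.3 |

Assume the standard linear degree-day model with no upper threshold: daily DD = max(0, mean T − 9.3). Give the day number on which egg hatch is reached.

day 6

Daily DD above 9.3 °C: 4.8, 17.2, 14.4, 17.9, 0.0, 9.9, 14.4, 13.0.
Cumulative: 4.8, 22.0, 36.4, 54.3, 54.3, 64.2, 78.6, 91.6.
The total first reaches 57 DD on day 6.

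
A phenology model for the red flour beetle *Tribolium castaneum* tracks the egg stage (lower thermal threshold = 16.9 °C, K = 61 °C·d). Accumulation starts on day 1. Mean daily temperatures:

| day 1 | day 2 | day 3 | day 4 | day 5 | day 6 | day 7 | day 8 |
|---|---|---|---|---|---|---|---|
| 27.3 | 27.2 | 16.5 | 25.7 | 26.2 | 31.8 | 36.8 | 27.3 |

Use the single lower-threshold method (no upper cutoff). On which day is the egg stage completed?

day 7

Daily DD above 16.9 °C: 10.4, 10.3, 0.0, 8.8, 9.3, 14.9, 19.9, 10.4.
Cumulative: 10.4, 20.7, 20.7, 29.5, 38.8, 53.7, 73.6, 84.0.
The total first reaches 61 DD on day 7.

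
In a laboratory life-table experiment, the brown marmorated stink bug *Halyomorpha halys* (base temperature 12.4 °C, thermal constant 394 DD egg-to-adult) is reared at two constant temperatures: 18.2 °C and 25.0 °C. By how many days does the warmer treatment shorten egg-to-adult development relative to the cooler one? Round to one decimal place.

36.7 days

At 18.2 °C: 394 / (18.2 − 12.4) = 394 / 5.8 = 67.931 d.
At 25.0 °C: 394 / (25.0 − 12.4) = 394 / 12.6 = 31.270 d.
Difference = |67.931 − 31.270| = 36.661 ≈ 36.7 days.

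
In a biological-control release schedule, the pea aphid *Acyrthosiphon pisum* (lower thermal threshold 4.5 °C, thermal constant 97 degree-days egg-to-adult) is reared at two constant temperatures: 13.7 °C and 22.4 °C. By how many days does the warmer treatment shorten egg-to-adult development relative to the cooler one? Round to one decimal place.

At 13.7 °C: 97 / (13.7 − 4.5) = 97 / 9.2 = 10.543 d.
At 22.4 °C: 97 / (22.4 − 4.5) = 97 / 17.9 = 5.419 d.
Difference = |10.543 − 5.419| = 5.124 ≈ 5.1 days.

5.1 days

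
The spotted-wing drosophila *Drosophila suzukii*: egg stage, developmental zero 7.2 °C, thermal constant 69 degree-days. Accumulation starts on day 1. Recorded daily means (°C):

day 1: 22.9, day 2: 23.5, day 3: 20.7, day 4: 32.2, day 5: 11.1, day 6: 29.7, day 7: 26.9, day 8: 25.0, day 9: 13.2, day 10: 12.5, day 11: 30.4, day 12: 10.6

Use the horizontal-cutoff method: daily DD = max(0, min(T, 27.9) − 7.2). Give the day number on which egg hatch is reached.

day 5

Daily DD above 7.2 °C (capped at 20.7): 15.7, 16.3, 13.5, 20.7, 3.9, 20.7, 19.7, 17.8, 6.0, 5.3, 20.7, 3.4.
Cumulative: 15.7, 32.0, 45.5, 66.2, 70.1, 90.8, 110.5, 128.3, 134.3, 139.6, 160.3, 163.7.
The total first reaches 69 DD on day 5.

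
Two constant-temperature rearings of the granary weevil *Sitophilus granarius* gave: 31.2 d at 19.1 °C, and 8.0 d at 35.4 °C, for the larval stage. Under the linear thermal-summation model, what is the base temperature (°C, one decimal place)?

13.5 °C

Equal thermal constants: D₁(T₁ − T_b) = D₂(T₂ − T_b).
31.2·(19.1 − T_b) = 8.0·(35.4 − T_b)
T_b = (31.2·19.1 − 8.0·35.4) / (31.2 − 8.0) = 312.72 / 23.2 = 13.479 °C ≈ 13.5 °C.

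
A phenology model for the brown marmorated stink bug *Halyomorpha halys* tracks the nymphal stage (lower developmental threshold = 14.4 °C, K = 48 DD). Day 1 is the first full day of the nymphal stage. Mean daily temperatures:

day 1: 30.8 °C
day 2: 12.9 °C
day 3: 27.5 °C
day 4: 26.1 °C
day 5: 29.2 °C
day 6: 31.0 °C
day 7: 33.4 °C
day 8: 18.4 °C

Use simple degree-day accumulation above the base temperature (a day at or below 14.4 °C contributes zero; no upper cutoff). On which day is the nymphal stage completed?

day 5

Daily DD above 14.4 °C: 16.4, 0.0, 13.1, 11.7, 14.8, 16.6, 19.0, 4.0.
Cumulative: 16.4, 16.4, 29.5, 41.2, 56.0, 72.6, 91.6, 95.6.
The total first reaches 48 DD on day 5.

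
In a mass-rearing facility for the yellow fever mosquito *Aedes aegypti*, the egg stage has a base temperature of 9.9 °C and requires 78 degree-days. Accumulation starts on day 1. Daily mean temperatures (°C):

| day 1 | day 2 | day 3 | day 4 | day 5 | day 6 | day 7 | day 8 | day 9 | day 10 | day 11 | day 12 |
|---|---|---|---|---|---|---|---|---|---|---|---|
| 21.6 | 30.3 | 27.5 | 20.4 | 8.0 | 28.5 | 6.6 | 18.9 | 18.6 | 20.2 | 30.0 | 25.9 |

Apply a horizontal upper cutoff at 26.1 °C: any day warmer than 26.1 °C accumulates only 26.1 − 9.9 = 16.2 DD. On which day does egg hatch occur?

day 8

Daily DD above 9.9 °C (capped at 16.2): 11.7, 16.2, 16.2, 10.5, 0.0, 16.2, 0.0, 9.0, 8.7, 10.3, 16.2, 16.0.
Cumulative: 11.7, 27.9, 44.1, 54.6, 54.6, 70.8, 70.8, 79.8, 88.5, 98.8, 115.0, 131.0.
The total first reaches 78 DD on day 8.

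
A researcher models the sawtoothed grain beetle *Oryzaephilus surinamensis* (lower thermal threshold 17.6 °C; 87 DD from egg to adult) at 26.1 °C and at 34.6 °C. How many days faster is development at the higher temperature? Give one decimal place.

5.1 days

At 26.1 °C: 87 / (26.1 − 17.6) = 87 / 8.5 = 10.235 d.
At 34.6 °C: 87 / (34.6 − 17.6) = 87 / 17.0 = 5.118 d.
Difference = |10.235 − 5.118| = 5.118 ≈ 5.1 days.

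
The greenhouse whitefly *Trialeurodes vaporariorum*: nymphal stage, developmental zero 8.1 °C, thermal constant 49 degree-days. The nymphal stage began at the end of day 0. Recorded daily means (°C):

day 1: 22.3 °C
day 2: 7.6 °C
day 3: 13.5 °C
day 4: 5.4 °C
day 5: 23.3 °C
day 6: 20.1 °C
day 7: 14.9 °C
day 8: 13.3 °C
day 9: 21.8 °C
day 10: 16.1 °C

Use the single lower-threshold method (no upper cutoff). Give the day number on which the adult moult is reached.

Daily DD above 8.1 °C: 14.2, 0.0, 5.4, 0.0, 15.2, 12.0, 6.8, 5.2, 13.7, 8.0.
Cumulative: 14.2, 14.2, 19.6, 19.6, 34.8, 46.8, 53.6, 58.8, 72.5, 80.5.
The total first reaches 49 DD on day 7.

day 7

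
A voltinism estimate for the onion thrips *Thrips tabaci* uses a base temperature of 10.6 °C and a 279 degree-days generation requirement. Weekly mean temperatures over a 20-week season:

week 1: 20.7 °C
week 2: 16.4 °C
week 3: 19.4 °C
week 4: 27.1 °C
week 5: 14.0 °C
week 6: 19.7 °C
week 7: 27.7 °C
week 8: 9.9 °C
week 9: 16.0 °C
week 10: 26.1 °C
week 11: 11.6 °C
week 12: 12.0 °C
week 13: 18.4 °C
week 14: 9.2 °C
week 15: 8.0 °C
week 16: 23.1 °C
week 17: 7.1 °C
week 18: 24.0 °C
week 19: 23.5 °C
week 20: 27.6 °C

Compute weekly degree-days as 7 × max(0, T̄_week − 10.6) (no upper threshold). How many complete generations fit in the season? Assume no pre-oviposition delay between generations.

3 generations

Weekly DD (7 × max(0, T̄ − 10.6)): 70.7, 40.6, 61.6, 115.5, 23.8, 63.7, 119.7, 0.0, 37.8, 108.5, 7.0, 9.8, 54.6, 0.0, 0.0, 87.5, 0.0, 93.8, 90.3, 119.0.
Season total = 1103.9 DD.
Complete generations = ⌊1103.9 / 279⌋ = 3.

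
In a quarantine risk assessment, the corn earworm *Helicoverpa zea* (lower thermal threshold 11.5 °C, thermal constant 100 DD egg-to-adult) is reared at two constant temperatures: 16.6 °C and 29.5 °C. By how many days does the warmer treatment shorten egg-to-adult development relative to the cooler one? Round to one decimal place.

14.1 days

At 16.6 °C: 100 / (16.6 − 11.5) = 100 / 5.1 = 19.608 d.
At 29.5 °C: 100 / (29.5 − 11.5) = 100 / 18.0 = 5.556 d.
Difference = |19.608 − 5.556| = 14.052 ≈ 14.1 days.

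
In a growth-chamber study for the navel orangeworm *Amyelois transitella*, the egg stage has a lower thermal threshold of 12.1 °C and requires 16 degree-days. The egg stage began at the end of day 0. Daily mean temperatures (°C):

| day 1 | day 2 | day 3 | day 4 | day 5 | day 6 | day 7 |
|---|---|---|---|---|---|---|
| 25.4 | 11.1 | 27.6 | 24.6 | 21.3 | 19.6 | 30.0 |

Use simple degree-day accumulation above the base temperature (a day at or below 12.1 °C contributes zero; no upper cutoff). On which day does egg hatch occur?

day 3

Daily DD above 12.1 °C: 13.3, 0.0, 15.5, 12.5, 9.2, 7.5, 17.9.
Cumulative: 13.3, 13.3, 28.8, 41.3, 50.5, 58.0, 75.9.
The total first reaches 16 DD on day 3.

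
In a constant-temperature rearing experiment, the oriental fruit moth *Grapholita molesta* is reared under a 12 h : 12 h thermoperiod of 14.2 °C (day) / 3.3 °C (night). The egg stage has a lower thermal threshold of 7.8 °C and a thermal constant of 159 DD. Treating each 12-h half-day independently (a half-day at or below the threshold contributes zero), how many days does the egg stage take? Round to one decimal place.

Day half: max(0, 14.2 − 7.8) × 0.5 = 6.4 × 0.5 = 3.20 DD.
Night half: max(0, 3.3 − 7.8) × 0.5 = 0.0 × 0.5 = 0.00 DD.
Per 24 h: 3.20 DD/day.
Duration = 159 / 3.20 = 49.688 ≈ 49.7 days.

49.7 days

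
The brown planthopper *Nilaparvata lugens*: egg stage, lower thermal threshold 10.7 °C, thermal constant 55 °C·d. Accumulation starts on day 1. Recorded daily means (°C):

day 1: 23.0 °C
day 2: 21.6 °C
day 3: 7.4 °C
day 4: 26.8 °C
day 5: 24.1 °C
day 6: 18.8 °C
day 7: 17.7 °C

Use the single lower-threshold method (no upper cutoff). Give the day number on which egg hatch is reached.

Daily DD above 10.7 °C: 12.3, 10.9, 0.0, 16.1, 13.4, 8.1, 7.0.
Cumulative: 12.3, 23.2, 23.2, 39.3, 52.7, 60.8, 67.8.
The total first reaches 55 DD on day 6.

day 6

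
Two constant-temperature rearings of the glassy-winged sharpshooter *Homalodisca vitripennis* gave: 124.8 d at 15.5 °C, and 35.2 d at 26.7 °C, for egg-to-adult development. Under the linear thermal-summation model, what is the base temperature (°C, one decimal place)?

Linear rate model ⇒ the product D·(T − T_b) is constant across temperatures.
124.8·(15.5 − T_b) = 35.2·(26.7 − T_b)
T_b = (124.8·15.5 − 35.2·26.7) / (124.8 − 35.2) = 994.56 / 89.6 = 11.100 °C ≈ 11.1 °C.

11.1 °C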